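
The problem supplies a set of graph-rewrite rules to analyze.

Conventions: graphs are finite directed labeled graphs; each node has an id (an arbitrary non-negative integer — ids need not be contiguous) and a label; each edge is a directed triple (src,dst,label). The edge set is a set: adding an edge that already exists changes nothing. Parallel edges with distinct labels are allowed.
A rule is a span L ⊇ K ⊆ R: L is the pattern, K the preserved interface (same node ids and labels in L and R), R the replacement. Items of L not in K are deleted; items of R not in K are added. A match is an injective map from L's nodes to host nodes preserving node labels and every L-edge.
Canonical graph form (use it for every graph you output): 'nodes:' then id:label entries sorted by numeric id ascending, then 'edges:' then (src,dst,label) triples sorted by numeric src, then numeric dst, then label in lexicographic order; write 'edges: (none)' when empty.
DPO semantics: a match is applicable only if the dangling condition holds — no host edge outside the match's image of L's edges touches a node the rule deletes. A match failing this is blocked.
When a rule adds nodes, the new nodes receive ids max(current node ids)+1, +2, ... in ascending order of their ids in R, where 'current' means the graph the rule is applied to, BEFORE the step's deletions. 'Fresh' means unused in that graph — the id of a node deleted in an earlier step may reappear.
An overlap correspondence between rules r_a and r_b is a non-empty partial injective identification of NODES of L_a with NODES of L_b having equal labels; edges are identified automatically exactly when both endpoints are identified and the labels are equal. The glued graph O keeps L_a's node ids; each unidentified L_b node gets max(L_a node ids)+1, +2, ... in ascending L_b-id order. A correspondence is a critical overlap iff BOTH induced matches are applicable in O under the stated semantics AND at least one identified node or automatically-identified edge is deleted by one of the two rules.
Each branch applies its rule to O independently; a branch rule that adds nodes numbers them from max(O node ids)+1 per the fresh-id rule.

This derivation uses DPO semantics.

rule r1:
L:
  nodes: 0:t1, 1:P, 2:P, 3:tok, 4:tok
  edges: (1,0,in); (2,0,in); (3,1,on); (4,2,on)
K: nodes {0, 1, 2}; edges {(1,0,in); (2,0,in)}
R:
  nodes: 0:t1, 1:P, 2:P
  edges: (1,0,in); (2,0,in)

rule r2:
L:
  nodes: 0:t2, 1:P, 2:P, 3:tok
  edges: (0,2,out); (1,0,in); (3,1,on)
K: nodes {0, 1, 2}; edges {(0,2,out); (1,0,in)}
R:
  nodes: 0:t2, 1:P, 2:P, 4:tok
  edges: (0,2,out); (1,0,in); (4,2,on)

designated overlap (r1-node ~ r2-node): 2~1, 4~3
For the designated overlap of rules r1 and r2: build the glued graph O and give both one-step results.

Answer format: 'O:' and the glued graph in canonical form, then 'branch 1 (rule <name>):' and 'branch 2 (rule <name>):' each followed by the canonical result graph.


O:
nodes: 0:t1, 1:P, 2:P, 3:tok, 4:tok, 5:t2, 6:P
edges: (1,0,in); (2,0,in); (2,5,in); (3,1,on); (4,2,on); (5,6,out)
branch 1 (rule r1):
nodes: 0:t1, 1:P, 2:P, 5:t2, 6:P
edges: (1,0,in); (2,0,in); (2,5,in); (5,6,out)
branch 2 (rule r2):
nodes: 0:t1, 1:P, 2:P, 3:tok, 5:t2, 6:P, 7:tok
edges: (1,0,in); (2,0,in); (2,5,in); (3,1,on); (5,6,out); (7,6,on)


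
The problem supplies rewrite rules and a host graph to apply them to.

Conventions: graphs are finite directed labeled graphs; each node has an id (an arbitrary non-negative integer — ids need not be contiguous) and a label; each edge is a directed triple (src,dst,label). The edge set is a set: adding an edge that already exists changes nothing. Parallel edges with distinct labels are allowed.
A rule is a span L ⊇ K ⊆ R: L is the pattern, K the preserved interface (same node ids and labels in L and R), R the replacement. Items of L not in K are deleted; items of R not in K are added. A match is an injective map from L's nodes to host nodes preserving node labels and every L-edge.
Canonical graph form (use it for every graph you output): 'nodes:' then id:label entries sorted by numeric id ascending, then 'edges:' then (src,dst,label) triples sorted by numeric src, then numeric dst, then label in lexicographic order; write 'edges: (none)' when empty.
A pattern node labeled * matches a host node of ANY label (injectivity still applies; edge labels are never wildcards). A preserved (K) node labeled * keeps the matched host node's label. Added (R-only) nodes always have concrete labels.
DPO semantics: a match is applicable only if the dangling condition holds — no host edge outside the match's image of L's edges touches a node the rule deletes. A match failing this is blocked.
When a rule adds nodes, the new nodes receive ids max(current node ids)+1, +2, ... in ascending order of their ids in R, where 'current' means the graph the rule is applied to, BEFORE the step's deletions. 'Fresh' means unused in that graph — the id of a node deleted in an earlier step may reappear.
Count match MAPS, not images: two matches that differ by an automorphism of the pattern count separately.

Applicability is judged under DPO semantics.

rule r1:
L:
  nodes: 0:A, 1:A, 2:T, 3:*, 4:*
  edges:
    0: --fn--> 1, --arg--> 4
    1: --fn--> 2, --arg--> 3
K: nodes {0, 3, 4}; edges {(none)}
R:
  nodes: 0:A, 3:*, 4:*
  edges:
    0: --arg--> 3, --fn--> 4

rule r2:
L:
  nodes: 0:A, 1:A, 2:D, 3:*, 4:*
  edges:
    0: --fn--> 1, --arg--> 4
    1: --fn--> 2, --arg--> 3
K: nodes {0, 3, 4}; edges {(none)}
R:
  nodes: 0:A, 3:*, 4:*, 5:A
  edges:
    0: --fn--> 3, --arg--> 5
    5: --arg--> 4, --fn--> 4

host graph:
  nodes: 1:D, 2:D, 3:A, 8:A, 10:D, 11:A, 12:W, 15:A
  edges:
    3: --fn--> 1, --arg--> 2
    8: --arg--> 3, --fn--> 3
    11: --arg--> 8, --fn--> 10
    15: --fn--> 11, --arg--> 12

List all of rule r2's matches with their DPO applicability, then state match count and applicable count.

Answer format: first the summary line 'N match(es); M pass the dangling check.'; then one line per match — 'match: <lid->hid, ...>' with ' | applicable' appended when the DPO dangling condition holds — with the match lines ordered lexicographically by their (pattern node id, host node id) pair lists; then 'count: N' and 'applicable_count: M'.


1 match(es); 1 pass the dangling check.
match: 0->15, 1->11, 2->10, 3->8, 4->12 | applicable
count: 1
applicable_count: 1


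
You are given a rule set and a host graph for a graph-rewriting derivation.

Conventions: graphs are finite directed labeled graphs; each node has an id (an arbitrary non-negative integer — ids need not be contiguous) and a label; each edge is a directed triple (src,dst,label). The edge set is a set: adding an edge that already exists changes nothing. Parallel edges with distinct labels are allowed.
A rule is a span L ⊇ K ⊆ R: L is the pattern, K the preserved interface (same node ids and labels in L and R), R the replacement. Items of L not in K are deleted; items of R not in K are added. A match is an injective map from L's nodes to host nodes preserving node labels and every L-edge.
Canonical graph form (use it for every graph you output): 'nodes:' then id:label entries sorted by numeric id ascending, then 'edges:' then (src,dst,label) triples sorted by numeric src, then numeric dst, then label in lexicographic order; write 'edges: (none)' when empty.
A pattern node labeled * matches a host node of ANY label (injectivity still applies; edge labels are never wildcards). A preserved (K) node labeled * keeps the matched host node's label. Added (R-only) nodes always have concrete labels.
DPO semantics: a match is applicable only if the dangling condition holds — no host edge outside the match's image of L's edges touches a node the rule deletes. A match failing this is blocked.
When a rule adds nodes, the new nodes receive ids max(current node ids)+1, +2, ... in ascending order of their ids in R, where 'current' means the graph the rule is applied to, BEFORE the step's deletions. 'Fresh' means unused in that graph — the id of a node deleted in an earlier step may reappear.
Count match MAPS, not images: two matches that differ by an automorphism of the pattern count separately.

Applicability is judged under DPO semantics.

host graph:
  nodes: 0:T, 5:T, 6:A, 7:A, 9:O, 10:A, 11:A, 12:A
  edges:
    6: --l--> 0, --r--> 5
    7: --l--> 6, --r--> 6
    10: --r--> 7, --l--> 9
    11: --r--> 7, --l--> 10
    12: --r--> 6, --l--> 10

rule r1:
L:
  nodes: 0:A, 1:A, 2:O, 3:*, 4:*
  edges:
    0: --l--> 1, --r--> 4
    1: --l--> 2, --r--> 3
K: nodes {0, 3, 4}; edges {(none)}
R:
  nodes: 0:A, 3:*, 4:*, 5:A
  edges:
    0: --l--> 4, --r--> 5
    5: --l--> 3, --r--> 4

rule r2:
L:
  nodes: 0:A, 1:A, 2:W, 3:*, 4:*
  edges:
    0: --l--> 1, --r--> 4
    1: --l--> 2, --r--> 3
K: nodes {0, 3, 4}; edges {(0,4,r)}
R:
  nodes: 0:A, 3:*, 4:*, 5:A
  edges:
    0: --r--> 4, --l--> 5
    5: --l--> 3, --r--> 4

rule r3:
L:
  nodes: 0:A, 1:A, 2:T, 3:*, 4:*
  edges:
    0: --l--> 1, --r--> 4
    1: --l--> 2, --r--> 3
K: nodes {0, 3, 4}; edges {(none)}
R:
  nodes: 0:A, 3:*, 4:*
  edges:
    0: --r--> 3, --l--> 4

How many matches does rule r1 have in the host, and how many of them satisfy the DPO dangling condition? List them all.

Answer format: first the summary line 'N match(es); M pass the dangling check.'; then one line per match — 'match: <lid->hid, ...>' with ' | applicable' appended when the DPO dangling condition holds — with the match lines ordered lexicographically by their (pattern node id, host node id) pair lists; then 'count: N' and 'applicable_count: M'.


1 match(es); 0 pass the dangling check.
match: 0->12, 1->10, 2->9, 3->7, 4->6
count: 1
applicable_count: 0


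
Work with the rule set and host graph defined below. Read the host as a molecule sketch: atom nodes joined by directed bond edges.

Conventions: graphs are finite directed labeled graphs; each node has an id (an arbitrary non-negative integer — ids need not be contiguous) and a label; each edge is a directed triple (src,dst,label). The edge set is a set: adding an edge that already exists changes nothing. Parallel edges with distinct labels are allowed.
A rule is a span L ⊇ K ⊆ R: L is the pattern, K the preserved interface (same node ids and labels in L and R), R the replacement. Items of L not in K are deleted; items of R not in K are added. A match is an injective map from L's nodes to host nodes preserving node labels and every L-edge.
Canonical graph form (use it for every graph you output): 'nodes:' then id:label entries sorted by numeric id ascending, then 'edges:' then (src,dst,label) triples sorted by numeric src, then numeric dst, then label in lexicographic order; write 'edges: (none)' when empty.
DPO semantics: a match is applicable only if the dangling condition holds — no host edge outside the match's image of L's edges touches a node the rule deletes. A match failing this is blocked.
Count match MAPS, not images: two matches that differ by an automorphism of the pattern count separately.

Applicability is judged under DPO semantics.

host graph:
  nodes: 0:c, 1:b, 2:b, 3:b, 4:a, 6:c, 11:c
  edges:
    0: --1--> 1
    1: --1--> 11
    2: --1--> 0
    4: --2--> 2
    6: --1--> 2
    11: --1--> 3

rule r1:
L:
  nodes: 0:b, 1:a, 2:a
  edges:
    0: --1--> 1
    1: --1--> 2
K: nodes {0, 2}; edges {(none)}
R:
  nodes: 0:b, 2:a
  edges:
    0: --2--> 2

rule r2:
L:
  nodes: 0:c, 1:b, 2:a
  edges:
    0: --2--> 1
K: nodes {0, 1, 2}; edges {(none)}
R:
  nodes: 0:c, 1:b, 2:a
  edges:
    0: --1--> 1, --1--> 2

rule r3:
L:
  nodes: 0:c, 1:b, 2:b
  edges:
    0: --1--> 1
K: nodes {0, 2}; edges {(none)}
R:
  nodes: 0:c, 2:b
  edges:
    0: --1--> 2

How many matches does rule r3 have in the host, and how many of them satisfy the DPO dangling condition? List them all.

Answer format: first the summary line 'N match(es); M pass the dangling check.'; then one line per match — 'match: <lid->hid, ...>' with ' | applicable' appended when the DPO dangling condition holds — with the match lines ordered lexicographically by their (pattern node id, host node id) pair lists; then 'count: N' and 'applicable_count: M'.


6 match(es); 2 pass the dangling check.
match: 0->0, 1->1, 2->2
match: 0->0, 1->1, 2->3
match: 0->6, 1->2, 2->1
match: 0->6, 1->2, 2->3
match: 0->11, 1->3, 2->1 | applicable
match: 0->11, 1->3, 2->2 | applicable
count: 6
applicable_count: 2


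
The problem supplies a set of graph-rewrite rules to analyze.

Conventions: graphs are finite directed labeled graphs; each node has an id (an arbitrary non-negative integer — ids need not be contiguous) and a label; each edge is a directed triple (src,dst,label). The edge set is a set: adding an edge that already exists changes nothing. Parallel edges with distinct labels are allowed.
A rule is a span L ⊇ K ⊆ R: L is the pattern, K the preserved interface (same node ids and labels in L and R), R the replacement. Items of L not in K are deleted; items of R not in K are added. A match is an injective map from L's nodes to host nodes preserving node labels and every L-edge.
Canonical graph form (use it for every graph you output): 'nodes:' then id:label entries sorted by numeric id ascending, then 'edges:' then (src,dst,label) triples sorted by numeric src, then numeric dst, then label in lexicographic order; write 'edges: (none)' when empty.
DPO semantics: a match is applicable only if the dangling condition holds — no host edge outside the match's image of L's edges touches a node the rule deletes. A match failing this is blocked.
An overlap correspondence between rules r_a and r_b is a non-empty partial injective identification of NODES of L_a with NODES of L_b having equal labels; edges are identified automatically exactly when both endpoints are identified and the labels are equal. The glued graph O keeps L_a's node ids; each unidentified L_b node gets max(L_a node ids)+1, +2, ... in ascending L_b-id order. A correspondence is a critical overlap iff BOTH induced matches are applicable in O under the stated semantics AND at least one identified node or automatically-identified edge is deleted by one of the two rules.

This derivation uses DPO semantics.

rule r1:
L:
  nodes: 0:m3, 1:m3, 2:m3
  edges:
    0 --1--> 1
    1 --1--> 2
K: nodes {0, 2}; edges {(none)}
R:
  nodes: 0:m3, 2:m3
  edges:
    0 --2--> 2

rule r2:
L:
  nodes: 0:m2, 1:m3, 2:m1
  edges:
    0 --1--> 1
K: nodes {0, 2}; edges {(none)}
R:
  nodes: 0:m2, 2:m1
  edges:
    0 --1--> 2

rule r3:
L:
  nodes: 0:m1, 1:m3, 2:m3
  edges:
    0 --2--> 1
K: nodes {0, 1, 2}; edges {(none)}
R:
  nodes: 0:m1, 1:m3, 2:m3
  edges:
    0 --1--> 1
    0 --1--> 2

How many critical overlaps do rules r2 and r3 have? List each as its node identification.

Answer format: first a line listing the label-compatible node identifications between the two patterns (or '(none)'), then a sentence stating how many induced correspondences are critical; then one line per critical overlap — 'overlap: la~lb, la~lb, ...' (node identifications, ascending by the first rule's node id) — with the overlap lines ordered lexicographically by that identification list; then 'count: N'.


label-compatible node identifications between L(r2) and L(r3): 1~1, 1~2, 2~0
2 of the induced correspondences are critical overlaps of r2 and r3.
overlap: 1~2
overlap: 1~2, 2~0
count: 2


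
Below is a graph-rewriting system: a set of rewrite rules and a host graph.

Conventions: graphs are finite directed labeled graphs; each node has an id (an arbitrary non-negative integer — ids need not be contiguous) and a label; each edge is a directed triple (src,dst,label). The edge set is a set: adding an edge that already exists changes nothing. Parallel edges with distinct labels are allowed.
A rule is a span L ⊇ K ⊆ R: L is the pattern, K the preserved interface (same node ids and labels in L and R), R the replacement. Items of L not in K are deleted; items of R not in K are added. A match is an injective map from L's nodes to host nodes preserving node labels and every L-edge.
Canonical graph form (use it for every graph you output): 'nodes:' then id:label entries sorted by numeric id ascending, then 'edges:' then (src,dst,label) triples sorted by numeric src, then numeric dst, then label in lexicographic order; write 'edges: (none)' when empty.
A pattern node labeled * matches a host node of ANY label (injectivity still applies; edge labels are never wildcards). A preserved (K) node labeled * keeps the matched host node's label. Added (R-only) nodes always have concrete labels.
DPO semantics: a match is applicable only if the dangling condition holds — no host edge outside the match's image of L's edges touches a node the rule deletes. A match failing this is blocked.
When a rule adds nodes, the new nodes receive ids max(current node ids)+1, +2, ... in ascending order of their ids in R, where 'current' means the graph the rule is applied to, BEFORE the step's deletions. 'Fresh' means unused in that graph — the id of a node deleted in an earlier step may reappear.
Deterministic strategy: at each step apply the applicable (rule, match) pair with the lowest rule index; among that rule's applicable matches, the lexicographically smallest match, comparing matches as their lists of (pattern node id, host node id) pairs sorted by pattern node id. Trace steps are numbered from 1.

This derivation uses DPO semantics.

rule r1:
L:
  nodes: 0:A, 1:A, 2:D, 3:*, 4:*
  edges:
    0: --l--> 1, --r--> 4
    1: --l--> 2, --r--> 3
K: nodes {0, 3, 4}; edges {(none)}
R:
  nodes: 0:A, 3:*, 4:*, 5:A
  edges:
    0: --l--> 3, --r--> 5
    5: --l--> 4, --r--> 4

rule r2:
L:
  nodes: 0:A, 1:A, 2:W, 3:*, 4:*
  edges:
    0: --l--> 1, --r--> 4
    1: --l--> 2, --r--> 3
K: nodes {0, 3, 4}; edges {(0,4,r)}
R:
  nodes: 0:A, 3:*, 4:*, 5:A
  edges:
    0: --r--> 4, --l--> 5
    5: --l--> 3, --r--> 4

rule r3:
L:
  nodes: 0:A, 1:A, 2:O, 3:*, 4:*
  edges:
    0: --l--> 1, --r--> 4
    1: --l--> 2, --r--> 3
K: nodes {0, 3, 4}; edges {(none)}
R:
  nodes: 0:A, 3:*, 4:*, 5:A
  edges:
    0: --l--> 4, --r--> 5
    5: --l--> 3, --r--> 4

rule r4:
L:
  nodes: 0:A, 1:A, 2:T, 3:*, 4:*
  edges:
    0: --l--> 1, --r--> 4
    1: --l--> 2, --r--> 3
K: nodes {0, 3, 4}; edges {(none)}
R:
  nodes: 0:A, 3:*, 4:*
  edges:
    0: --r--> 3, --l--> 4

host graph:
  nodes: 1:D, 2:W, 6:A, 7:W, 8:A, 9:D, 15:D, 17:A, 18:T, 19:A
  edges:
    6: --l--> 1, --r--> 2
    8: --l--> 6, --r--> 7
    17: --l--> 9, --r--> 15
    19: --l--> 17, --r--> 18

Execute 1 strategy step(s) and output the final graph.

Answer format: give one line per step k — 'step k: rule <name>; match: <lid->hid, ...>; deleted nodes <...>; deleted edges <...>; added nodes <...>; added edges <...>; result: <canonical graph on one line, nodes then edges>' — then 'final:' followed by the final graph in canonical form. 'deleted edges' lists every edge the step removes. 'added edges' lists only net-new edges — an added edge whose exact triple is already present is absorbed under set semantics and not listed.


step 1: rule r1; match: 0->8, 1->6, 2->1, 3->2, 4->7; deleted nodes 1, 6; deleted edges (6,1,l); (6,2,r); (8,6,l); (8,7,r); added nodes 20; added edges (8,2,l); (8,20,r); (20,7,l); (20,7,r); result: nodes: 2:W, 7:W, 8:A, 9:D, 15:D, 17:A, 18:T, 19:A, 20:A edges: (8,2,l); (8,20,r); (17,9,l); (17,15,r); (19,17,l); (19,18,r); (20,7,l); (20,7,r)
final:
nodes: 2:W, 7:W, 8:A, 9:D, 15:D, 17:A, 18:T, 19:A, 20:A
edges: (8,2,l); (8,20,r); (17,9,l); (17,15,r); (19,17,l); (19,18,r); (20,7,l); (20,7,r)


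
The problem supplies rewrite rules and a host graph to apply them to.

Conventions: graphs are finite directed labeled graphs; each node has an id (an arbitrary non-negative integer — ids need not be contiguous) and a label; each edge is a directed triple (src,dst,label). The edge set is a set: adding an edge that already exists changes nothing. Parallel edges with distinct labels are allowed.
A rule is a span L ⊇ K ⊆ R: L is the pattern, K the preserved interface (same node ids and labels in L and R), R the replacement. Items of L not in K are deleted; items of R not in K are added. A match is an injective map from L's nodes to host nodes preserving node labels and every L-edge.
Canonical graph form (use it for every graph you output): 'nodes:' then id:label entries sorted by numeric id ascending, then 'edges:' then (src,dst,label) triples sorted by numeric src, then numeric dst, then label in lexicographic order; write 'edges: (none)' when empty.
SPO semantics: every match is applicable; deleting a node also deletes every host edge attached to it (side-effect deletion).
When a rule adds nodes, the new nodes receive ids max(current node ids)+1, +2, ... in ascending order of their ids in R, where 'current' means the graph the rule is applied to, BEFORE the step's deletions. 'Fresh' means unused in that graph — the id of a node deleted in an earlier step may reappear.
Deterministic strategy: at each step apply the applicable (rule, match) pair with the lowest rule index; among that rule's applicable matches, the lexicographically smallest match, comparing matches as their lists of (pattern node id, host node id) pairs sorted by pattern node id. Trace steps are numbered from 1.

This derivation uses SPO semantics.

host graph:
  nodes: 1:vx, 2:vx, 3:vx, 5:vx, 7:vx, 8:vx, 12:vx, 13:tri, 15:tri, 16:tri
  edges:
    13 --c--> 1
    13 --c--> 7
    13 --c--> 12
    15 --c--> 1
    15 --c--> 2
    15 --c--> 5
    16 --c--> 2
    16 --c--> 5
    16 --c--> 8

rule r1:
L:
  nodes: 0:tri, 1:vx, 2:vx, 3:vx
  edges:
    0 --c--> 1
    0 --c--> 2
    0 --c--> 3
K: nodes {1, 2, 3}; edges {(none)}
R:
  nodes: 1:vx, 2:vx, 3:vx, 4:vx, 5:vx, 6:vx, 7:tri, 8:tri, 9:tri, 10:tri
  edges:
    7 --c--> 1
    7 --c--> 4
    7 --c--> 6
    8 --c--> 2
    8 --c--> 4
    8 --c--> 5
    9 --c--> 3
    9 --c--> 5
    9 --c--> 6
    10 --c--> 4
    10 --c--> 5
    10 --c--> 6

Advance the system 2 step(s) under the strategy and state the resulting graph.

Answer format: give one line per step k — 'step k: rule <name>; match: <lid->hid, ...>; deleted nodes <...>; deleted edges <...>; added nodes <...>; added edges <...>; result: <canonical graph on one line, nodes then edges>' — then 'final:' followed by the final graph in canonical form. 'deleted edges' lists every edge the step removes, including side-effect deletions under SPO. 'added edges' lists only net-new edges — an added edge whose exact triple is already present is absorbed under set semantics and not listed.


step 1: rule r1; match: 0->13, 1->1, 2->7, 3->12; deleted nodes 13; deleted edges (13,1,c); (13,7,c); (13,12,c); added nodes 17, 18, 19, 20, 21, 22, 23; added edges (20,1,c); (20,17,c); (20,19,c); (21,7,c); (21,17,c); (21,18,c); (22,12,c); (22,18,c); (22,19,c); (23,17,c); (23,18,c); (23,19,c); result: nodes: 1:vx, 2:vx, 3:vx, 5:vx, 7:vx, 8:vx, 12:vx, 15:tri, 16:tri, 17:vx, 18:vx, 19:vx, 20:tri, 21:tri, 22:tri, 23:tri edges: (15,1,c); (15,2,c); (15,5,c); (16,2,c); (16,5,c); (16,8,c); (20,1,c); (20,17,c); (20,19,c); (21,7,c); (21,17,c); (21,18,c); (22,12,c); (22,18,c); (22,19,c); (23,17,c); (23,18,c); (23,19,c)
step 2: rule r1; match: 0->15, 1->1, 2->2, 3->5; deleted nodes 15; deleted edges (15,1,c); (15,2,c); (15,5,c); added nodes 24, 25, 26, 27, 28, 29, 30; added edges (27,1,c); (27,24,c); (27,26,c); (28,2,c); (28,24,c); (28,25,c); (29,5,c); (29,25,c); (29,26,c); (30,24,c); (30,25,c); (30,26,c); result: nodes: 1:vx, 2:vx, 3:vx, 5:vx, 7:vx, 8:vx, 12:vx, 16:tri, 17:vx, 18:vx, 19:vx, 20:tri, 21:tri, 22:tri, 23:tri, 24:vx, 25:vx, 26:vx, 27:tri, 28:tri, 29:tri, 30:tri edges: (16,2,c); (16,5,c); (16,8,c); (20,1,c); (20,17,c); (20,19,c); (21,7,c); (21,17,c); (21,18,c); (22,12,c); (22,18,c); (22,19,c); (23,17,c); (23,18,c); (23,19,c); (27,1,c); (27,24,c); (27,26,c); (28,2,c); (28,24,c); (28,25,c); (29,5,c); (29,25,c); (29,26,c); (30,24,c); (30,25,c); (30,26,c)
final:
nodes: 1:vx, 2:vx, 3:vx, 5:vx, 7:vx, 8:vx, 12:vx, 16:tri, 17:vx, 18:vx, 19:vx, 20:tri, 21:tri, 22:tri, 23:tri, 24:vx, 25:vx, 26:vx, 27:tri, 28:tri, 29:tri, 30:tri
edges: (16,2,c); (16,5,c); (16,8,c); (20,1,c); (20,17,c); (20,19,c); (21,7,c); (21,17,c); (21,18,c); (22,12,c); (22,18,c); (22,19,c); (23,17,c); (23,18,c); (23,19,c); (27,1,c); (27,24,c); (27,26,c); (28,2,c); (28,24,c); (28,25,c); (29,5,c); (29,25,c); (29,26,c); (30,24,c); (30,25,c); (30,26,c)


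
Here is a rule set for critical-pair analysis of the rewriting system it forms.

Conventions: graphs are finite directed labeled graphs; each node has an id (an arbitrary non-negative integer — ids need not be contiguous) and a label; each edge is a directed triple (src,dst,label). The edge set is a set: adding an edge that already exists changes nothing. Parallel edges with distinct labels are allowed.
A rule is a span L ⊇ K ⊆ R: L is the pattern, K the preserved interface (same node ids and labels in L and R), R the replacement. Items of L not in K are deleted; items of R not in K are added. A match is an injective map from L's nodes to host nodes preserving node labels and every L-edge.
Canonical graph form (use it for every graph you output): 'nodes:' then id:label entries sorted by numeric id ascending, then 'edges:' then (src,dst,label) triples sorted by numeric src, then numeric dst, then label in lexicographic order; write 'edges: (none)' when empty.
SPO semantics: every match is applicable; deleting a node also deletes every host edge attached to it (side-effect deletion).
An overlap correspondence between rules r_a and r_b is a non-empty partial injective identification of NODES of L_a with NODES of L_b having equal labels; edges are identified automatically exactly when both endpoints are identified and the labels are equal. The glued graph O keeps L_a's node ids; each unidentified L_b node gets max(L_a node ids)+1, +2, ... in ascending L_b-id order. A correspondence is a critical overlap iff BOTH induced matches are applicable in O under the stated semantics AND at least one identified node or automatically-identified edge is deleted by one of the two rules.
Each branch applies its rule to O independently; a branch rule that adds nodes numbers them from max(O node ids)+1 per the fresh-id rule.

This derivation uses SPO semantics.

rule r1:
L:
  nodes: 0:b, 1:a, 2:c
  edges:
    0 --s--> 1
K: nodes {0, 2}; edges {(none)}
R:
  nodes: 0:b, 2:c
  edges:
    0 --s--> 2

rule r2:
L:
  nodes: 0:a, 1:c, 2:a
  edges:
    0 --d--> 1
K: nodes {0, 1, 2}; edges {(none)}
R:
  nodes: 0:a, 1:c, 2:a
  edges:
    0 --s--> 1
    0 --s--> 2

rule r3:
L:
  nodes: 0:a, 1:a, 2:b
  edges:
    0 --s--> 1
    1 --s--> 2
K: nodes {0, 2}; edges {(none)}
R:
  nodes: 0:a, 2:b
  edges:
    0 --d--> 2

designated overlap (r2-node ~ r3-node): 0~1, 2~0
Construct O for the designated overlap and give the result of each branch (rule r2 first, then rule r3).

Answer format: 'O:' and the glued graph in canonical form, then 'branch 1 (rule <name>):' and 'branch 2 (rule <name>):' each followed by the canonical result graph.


O:
nodes: 0:a, 1:c, 2:a, 3:b
edges: (0,1,d); (0,3,s); (2,0,s)
branch 1 (rule r2):
nodes: 0:a, 1:c, 2:a, 3:b
edges: (0,1,s); (0,2,s); (0,3,s); (2,0,s)
branch 2 (rule r3):
nodes: 1:c, 2:a, 3:b
edges: (2,3,d)


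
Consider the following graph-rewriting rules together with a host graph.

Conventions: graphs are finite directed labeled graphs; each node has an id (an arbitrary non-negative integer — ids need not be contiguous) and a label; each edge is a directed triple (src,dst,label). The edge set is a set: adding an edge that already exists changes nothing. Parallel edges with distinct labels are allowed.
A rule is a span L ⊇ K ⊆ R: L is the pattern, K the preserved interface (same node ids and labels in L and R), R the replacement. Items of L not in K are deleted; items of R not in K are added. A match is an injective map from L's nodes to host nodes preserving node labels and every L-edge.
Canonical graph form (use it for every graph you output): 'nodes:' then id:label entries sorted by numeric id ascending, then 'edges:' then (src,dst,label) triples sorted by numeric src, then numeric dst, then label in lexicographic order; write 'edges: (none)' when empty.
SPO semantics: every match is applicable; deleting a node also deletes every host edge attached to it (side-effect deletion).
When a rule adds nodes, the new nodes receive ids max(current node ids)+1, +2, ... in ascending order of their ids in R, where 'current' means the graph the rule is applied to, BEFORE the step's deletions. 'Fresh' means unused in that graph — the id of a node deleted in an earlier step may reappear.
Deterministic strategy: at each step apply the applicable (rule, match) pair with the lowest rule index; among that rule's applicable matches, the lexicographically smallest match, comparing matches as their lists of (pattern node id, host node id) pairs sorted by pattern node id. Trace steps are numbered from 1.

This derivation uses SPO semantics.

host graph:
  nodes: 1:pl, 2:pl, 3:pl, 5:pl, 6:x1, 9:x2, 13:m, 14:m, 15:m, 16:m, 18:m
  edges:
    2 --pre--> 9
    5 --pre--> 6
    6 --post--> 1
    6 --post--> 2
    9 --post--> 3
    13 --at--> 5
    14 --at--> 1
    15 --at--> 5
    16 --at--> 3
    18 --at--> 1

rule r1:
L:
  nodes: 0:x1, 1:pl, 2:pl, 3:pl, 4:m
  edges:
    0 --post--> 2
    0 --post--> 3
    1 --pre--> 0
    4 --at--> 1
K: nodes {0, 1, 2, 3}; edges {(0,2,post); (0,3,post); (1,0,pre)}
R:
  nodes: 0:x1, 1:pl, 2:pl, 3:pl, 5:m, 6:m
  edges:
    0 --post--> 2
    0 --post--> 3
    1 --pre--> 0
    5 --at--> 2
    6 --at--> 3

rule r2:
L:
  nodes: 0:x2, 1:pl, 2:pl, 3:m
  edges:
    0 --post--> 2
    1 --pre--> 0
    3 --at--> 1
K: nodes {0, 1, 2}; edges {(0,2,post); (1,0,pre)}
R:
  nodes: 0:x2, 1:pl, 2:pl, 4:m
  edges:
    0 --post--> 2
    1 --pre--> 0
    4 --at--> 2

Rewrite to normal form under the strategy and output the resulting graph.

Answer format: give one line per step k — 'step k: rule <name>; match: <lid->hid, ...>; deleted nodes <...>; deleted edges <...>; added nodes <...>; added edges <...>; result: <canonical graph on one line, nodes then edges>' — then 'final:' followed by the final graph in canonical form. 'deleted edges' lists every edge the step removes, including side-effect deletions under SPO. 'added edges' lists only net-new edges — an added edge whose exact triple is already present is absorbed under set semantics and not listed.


step 1: rule r1; match: 0->6, 1->5, 2->1, 3->2, 4->13; deleted nodes 13; deleted edges (13,5,at); added nodes 19, 20; added edges (19,1,at); (20,2,at); result: nodes: 1:pl, 2:pl, 3:pl, 5:pl, 6:x1, 9:x2, 14:m, 15:m, 16:m, 18:m, 19:m, 20:m edges: (2,9,pre); (5,6,pre); (6,1,post); (6,2,post); (9,3,post); (14,1,at); (15,5,at); (16,3,at); (18,1,at); (19,1,at); (20,2,at)
step 2: rule r1; match: 0->6, 1->5, 2->1, 3->2, 4->15; deleted nodes 15; deleted edges (15,5,at); added nodes 21, 22; added edges (21,1,at); (22,2,at); result: nodes: 1:pl, 2:pl, 3:pl, 5:pl, 6:x1, 9:x2, 14:m, 16:m, 18:m, 19:m, 20:m, 21:m, 22:m edges: (2,9,pre); (5,6,pre); (6,1,post); (6,2,post); (9,3,post); (14,1,at); (16,3,at); (18,1,at); (19,1,at); (20,2,at); (21,1,at); (22,2,at)
step 3: rule r2; match: 0->9, 1->2, 2->3, 3->20; deleted nodes 20; deleted edges (20,2,at); added nodes 23; added edges (23,3,at); result: nodes: 1:pl, 2:pl, 3:pl, 5:pl, 6:x1, 9:x2, 14:m, 16:m, 18:m, 19:m, 21:m, 22:m, 23:m edges: (2,9,pre); (5,6,pre); (6,1,post); (6,2,post); (9,3,post); (14,1,at); (16,3,at); (18,1,at); (19,1,at); (21,1,at); (22,2,at); (23,3,at)
step 4: rule r2; match: 0->9, 1->2, 2->3, 3->22; deleted nodes 22; deleted edges (22,2,at); added nodes 24; added edges (24,3,at); result: nodes: 1:pl, 2:pl, 3:pl, 5:pl, 6:x1, 9:x2, 14:m, 16:m, 18:m, 19:m, 21:m, 23:m, 24:m edges: (2,9,pre); (5,6,pre); (6,1,post); (6,2,post); (9,3,post); (14,1,at); (16,3,at); (18,1,at); (19,1,at); (21,1,at); (23,3,at); (24,3,at)
final:
nodes: 1:pl, 2:pl, 3:pl, 5:pl, 6:x1, 9:x2, 14:m, 16:m, 18:m, 19:m, 21:m, 23:m, 24:m
edges: (2,9,pre); (5,6,pre); (6,1,post); (6,2,post); (9,3,post); (14,1,at); (16,3,at); (18,1,at); (19,1,at); (21,1,at); (23,3,at); (24,3,at)


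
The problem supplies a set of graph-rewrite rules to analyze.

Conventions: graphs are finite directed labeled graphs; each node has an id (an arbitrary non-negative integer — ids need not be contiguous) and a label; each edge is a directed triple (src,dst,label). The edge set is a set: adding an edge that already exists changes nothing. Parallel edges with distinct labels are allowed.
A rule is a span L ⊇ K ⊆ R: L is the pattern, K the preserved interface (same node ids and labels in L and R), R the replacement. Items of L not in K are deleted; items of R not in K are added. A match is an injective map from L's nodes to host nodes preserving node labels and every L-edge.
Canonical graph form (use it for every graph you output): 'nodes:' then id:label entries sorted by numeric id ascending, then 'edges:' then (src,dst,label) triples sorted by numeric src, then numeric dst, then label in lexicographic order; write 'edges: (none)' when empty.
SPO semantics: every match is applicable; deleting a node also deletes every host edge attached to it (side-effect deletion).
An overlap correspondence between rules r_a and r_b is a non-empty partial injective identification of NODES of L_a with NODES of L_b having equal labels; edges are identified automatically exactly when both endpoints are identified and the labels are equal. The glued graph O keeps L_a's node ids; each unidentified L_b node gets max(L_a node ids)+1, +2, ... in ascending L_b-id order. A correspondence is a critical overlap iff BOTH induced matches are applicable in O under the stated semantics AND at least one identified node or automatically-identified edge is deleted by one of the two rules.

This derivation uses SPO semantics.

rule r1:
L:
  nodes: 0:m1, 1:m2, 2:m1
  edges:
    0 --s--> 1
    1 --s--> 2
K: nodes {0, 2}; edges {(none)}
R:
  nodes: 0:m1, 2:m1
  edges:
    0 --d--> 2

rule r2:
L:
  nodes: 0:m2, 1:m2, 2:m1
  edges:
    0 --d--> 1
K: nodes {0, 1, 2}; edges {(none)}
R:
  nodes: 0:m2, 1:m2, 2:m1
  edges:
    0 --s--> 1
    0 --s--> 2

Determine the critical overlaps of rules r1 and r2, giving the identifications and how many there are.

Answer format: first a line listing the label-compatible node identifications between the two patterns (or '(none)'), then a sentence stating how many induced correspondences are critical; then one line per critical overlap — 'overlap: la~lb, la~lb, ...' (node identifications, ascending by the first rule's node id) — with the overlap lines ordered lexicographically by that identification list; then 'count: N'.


label-compatible node identifications between L(r1) and L(r2): 0~2, 1~0, 1~1, 2~2
6 of the induced correspondences are critical overlaps of r1 and r2.
overlap: 0~2, 1~0
overlap: 0~2, 1~1
overlap: 1~0
overlap: 1~0, 2~2
overlap: 1~1
overlap: 1~1, 2~2
count: 6


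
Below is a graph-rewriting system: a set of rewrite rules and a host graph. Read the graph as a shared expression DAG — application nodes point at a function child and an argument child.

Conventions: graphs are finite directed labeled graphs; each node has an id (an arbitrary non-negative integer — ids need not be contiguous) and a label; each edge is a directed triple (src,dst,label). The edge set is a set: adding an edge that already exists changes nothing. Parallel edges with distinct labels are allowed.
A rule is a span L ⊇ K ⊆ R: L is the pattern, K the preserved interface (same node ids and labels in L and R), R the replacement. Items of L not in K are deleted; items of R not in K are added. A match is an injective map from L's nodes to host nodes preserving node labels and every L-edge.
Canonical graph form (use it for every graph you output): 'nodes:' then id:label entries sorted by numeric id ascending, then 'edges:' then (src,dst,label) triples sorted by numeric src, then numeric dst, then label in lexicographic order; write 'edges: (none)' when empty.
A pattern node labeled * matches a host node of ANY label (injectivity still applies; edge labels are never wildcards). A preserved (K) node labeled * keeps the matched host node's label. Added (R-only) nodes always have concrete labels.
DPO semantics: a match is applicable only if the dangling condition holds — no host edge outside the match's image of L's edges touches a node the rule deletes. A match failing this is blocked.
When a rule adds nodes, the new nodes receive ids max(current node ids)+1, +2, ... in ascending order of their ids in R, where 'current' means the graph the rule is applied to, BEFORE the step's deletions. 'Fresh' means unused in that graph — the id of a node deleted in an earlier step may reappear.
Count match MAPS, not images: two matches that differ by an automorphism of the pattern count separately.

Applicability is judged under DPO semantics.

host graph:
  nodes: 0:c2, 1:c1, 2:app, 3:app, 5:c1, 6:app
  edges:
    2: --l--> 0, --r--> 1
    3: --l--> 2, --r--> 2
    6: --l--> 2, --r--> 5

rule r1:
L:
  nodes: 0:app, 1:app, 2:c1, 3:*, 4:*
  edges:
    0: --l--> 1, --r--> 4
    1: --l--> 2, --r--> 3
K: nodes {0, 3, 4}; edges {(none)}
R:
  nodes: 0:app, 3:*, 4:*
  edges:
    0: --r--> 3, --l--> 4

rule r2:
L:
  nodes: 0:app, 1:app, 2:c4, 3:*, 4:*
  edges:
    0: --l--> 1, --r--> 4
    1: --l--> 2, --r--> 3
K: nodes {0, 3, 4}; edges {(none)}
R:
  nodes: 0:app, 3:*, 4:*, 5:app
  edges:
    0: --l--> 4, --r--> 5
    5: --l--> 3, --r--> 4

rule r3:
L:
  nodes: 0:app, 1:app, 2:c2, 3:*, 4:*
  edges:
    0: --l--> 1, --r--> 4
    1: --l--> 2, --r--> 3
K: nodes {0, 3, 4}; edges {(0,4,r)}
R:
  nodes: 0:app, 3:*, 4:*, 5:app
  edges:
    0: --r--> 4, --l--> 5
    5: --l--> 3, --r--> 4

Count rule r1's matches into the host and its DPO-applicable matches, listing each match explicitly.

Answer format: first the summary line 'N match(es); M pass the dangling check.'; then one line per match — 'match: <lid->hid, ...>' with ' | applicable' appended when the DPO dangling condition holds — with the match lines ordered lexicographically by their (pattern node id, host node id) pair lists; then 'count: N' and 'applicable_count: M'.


0 match(es); 0 pass the dangling check.
count: 0
applicable_count: 0


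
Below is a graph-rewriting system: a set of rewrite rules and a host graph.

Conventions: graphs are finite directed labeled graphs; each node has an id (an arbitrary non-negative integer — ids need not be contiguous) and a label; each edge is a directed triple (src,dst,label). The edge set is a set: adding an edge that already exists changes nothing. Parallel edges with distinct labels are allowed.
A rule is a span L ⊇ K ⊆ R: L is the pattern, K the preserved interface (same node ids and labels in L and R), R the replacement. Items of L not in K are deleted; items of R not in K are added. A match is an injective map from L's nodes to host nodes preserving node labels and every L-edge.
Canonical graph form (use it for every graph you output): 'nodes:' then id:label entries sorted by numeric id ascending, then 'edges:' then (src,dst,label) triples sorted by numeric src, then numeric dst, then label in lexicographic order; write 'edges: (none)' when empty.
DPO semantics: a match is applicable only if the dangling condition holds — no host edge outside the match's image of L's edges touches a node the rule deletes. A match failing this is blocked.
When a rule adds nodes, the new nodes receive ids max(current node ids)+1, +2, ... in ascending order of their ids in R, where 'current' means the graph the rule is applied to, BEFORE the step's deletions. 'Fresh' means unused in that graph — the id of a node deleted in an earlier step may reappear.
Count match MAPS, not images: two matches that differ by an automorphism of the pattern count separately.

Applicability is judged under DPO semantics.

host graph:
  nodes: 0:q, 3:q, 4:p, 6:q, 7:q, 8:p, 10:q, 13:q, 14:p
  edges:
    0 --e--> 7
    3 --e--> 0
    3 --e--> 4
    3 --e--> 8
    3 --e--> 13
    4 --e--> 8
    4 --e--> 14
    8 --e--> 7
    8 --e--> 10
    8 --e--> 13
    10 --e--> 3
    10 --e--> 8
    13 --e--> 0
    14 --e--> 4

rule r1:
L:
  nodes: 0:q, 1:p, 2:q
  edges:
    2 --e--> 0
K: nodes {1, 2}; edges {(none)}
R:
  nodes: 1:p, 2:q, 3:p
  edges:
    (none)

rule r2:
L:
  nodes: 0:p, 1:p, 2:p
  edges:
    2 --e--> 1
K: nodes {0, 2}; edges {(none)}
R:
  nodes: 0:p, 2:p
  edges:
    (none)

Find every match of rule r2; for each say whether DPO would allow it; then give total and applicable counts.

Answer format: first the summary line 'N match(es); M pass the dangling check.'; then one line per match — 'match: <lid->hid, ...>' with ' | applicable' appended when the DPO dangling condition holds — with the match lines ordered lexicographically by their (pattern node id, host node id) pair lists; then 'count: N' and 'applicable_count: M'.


3 match(es); 0 pass the dangling check.
match: 0->8, 1->4, 2->14
match: 0->8, 1->14, 2->4
match: 0->14, 1->8, 2->4
count: 3
applicable_count: 0
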